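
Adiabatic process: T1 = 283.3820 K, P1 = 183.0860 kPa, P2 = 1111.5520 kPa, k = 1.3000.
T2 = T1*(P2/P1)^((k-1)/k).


(k-1)/k = 0.2308
(P2/P1)^exp = 1.5162
T2 = 283.3820 * 1.5162 = 429.6630 K

429.6630 K


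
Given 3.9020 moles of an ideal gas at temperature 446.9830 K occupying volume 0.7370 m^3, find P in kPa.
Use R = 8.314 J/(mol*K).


P = nRT/V = 3.9020 * 8.314 * 446.9830 / 0.7370
= 14500.6774 / 0.7370 = 19675.2746 Pa = 19.6753 kPa

19.6753 kPa


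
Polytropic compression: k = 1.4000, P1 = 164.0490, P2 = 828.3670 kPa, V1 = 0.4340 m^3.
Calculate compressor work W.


(k-1)/k = 0.2857
(P2/P1)^exp = 1.5883
W = 3.5000 * 164.0490 * 0.4340 * (1.5883 - 1) = 146.5949 kJ

146.5949 kJ


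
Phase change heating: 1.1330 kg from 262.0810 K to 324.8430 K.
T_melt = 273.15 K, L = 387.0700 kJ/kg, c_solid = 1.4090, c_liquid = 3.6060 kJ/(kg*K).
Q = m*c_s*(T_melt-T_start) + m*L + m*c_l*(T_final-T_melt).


Q1 (sensible, solid) = 1.1330 * 1.4090 * 11.0690 = 17.6705 kJ
Q2 (latent) = 1.1330 * 387.0700 = 438.5503 kJ
Q3 (sensible, liquid) = 1.1330 * 3.6060 * 51.6930 = 211.1968 kJ
Q_total = 667.4176 kJ

667.4176 kJ


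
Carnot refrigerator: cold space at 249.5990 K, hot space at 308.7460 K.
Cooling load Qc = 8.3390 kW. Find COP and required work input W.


COP = 249.5990 / 59.1470 = 4.2200
W = 8.3390 / 4.2200 = 1.9761 kW

COP = 4.2200, W = 1.9761 kW


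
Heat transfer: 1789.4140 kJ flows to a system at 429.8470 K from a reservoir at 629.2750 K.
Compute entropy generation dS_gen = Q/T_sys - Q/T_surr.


dS_sys = 1789.4140/429.8470 = 4.1629 kJ/K
dS_surr = -1789.4140/629.2750 = -2.8436 kJ/K
dS_gen = 4.1629 - 2.8436 = 1.3193 kJ/K (irreversible)

dS_gen = 1.3193 kJ/K, irreversible


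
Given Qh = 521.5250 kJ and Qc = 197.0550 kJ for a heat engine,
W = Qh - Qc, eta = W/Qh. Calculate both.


W = 521.5250 - 197.0550 = 324.4700 kJ
eta = 324.4700 / 521.5250 = 0.6222 = 62.2156%

W = 324.4700 kJ, eta = 62.2156%


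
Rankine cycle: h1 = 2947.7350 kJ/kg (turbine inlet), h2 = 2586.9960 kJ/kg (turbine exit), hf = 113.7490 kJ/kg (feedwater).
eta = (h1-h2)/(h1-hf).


W = 360.7390 kJ/kg
Q_in = 2833.9860 kJ/kg
eta = 0.1273 = 12.7290%

eta = 12.7290%


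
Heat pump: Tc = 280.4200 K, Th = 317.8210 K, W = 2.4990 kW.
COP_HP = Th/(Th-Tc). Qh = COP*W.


COP = 317.8210 / 37.4010 = 8.4977
Qh = 8.4977 * 2.4990 = 21.2357 kW

COP = 8.4977, Qh = 21.2357 kW


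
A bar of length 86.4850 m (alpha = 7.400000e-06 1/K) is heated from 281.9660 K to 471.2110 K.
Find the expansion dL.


dT = 189.2450 K
dL = 7.400000e-06 * 86.4850 * 189.2450 = 0.121115 m
L_final = 86.606115 m

dL = 0.121115 m


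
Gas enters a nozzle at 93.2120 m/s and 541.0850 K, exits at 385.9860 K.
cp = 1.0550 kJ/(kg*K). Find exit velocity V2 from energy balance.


dT = 155.0990 K
2*cp*1000*dT = 327258.8900
V1^2 = 8688.4769
V2 = sqrt(335947.3669) = 579.6097 m/s

579.6097 m/s


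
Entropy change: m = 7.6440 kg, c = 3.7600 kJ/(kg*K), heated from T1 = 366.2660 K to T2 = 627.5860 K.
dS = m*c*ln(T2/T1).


T2/T1 = 1.7135
ln(T2/T1) = 0.5385
dS = 7.6440 * 3.7600 * 0.5385 = 15.4779 kJ/K

15.4779 kJ/K


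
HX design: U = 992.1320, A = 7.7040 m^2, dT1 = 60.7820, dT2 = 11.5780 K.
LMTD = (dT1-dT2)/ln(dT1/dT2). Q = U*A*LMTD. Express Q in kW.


LMTD = 29.6734 K
Q = 992.1320 * 7.7040 * 29.6734 = 226805.0130 W = 226.8050 kW

226.8050 kW


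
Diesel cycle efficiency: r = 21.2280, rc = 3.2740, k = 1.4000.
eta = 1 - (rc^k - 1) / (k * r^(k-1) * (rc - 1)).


r^(k-1) = 3.3944
rc^k = 5.2615
eta = 0.6057 = 60.5651%

60.5651%


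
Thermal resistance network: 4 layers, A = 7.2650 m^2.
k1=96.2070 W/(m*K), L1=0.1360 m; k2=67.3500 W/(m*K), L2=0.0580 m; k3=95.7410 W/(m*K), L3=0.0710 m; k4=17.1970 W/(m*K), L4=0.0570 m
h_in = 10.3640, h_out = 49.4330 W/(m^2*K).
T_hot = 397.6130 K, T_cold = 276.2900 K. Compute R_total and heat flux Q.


R_conv_in = 1/(10.3640*7.2650) = 0.0133
R_1 = 0.1360/(96.2070*7.2650) = 0.0002
R_2 = 0.0580/(67.3500*7.2650) = 0.0001
R_3 = 0.0710/(95.7410*7.2650) = 0.0001
R_4 = 0.0570/(17.1970*7.2650) = 0.0005
R_conv_out = 1/(49.4330*7.2650) = 0.0028
R_total = 0.0169 K/W
Q = 121.3230 / 0.0169 = 7163.1438 W

R_total = 0.0169 K/W, Q = 7163.1438 W


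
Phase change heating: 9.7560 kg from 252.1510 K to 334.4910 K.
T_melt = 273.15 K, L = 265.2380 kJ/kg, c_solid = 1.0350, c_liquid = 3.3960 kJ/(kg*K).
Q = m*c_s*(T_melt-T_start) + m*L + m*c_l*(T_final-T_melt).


Q1 (sensible, solid) = 9.7560 * 1.0350 * 20.9990 = 212.0366 kJ
Q2 (latent) = 9.7560 * 265.2380 = 2587.6619 kJ
Q3 (sensible, liquid) = 9.7560 * 3.3960 * 61.3410 = 2032.3117 kJ
Q_total = 4832.0102 kJ

4832.0102 kJ


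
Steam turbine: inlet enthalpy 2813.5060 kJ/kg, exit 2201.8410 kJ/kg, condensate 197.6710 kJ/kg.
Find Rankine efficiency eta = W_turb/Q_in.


W = 611.6650 kJ/kg
Q_in = 2615.8350 kJ/kg
eta = 0.2338 = 23.3832%

eta = 23.3832%


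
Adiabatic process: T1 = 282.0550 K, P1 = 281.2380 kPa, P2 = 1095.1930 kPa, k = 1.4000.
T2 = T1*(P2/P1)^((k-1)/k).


(k-1)/k = 0.2857
(P2/P1)^exp = 1.4747
T2 = 282.0550 * 1.4747 = 415.9339 K

415.9339 K


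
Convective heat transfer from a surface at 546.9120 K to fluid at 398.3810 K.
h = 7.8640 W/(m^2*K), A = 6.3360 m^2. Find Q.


dT = 148.5310 K
Q = 7.8640 * 6.3360 * 148.5310 = 7400.7508 W

7400.7508 W


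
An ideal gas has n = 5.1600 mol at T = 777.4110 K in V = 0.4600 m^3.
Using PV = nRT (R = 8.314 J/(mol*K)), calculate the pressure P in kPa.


P = nRT/V = 5.1600 * 8.314 * 777.4110 / 0.4600
= 33351.1185 / 0.4600 = 72502.4315 Pa = 72.5024 kPa

72.5024 kPa


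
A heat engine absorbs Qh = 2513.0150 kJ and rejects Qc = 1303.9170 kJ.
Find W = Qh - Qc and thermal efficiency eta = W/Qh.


W = 2513.0150 - 1303.9170 = 1209.0980 kJ
eta = 1209.0980 / 2513.0150 = 0.4811 = 48.1134%

W = 1209.0980 kJ, eta = 48.1134%


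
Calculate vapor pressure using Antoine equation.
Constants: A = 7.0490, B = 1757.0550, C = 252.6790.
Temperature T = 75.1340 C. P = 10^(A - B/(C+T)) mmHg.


C+T = 327.8130
B/(C+T) = 5.3599
log10(P) = 7.0490 - 5.3599 = 1.6891
P = 10^1.6891 = 48.8730 mmHg

48.8730 mmHg


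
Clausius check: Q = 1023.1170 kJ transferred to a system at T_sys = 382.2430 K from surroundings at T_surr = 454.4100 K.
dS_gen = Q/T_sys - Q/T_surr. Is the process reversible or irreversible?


dS_sys = 1023.1170/382.2430 = 2.6766 kJ/K
dS_surr = -1023.1170/454.4100 = -2.2515 kJ/K
dS_gen = 2.6766 - 2.2515 = 0.4251 kJ/K (irreversible)

dS_gen = 0.4251 kJ/K, irreversible


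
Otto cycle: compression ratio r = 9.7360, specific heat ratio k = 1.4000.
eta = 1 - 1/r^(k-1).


r^(k-1) = 2.4851
eta = 1 - 1/2.4851 = 0.5976 = 59.7609%

59.7609%


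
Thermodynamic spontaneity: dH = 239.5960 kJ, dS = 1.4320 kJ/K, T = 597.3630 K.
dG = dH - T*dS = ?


T*dS = 597.3630 * 1.4320 = 855.4238 kJ
dG = 239.5960 - 855.4238 = -615.8278 kJ (spontaneous)

dG = -615.8278 kJ, spontaneous


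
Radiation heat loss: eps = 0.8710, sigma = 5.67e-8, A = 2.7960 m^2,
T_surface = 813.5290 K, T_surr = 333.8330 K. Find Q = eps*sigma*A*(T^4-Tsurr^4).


T^4 = 4.3802e+11
Tsurr^4 = 1.2420e+10
Q = 0.8710 * 5.67e-8 * 2.7960 * 4.2560e+11 = 58767.6460 W

58767.6460 W


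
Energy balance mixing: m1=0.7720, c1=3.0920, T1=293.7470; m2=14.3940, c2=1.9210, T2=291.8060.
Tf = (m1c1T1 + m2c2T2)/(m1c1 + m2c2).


num = 8769.8721
den = 30.0379
Tf = 291.9602 K

291.9602 K


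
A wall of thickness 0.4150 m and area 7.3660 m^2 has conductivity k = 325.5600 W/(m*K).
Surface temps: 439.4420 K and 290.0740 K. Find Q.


dT = 149.3680 K
Q = 325.5600 * 7.3660 * 149.3680 / 0.4150 = 863122.0738 W

863122.0738 W


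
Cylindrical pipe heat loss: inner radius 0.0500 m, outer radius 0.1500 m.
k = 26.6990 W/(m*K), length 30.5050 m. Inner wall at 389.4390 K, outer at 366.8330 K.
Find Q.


dT = 22.6060 K
ln(ro/ri) = 1.0986
Q = 2*pi*26.6990*30.5050*22.6060 / 1.0986 = 105299.2223 W

105299.2223 W


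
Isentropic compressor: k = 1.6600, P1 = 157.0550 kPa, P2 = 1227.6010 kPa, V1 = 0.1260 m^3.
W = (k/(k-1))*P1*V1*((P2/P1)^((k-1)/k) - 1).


(k-1)/k = 0.3976
(P2/P1)^exp = 2.2649
W = 2.5152 * 157.0550 * 0.1260 * (2.2649 - 1) = 62.9571 kJ

62.9571 kJ


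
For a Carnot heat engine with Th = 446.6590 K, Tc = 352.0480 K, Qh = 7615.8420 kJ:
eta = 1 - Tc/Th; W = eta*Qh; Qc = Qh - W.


eta = 1 - 352.0480/446.6590 = 0.2118
W = 0.2118 * 7615.8420 = 1613.1824 kJ
Qc = 7615.8420 - 1613.1824 = 6002.6596 kJ

eta = 21.1819%, W = 1613.1824 kJ, Qc = 6002.6596 kJ


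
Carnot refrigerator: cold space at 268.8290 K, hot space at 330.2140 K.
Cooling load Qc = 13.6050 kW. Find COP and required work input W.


COP = 268.8290 / 61.3850 = 4.3794
W = 13.6050 / 4.3794 = 3.1066 kW

COP = 4.3794, W = 3.1066 kW


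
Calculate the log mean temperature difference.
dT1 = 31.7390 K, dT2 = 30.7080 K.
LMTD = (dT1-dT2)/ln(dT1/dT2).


dT1/dT2 = 1.0336
ln(dT1/dT2) = 0.0330
LMTD = 1.0310 / 0.0330 = 31.2207 K

31.2207 K


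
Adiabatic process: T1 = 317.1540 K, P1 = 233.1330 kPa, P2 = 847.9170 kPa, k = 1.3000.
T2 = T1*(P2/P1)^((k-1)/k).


(k-1)/k = 0.2308
(P2/P1)^exp = 1.3471
T2 = 317.1540 * 1.3471 = 427.2420 K

427.2420 K


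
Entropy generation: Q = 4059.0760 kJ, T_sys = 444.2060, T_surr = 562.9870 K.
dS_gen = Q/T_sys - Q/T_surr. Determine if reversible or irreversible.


dS_sys = 4059.0760/444.2060 = 9.1378 kJ/K
dS_surr = -4059.0760/562.9870 = -7.2099 kJ/K
dS_gen = 9.1378 - 7.2099 = 1.9279 kJ/K (irreversible)

dS_gen = 1.9279 kJ/K, irreversible


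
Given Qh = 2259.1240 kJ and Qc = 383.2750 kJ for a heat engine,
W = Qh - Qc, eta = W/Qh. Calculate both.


W = 2259.1240 - 383.2750 = 1875.8490 kJ
eta = 1875.8490 / 2259.1240 = 0.8303 = 83.0344%

W = 1875.8490 kJ, eta = 83.0344%


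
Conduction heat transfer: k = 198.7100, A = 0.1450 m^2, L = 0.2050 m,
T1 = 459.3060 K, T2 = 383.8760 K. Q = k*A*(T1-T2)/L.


dT = 75.4300 K
Q = 198.7100 * 0.1450 * 75.4300 / 0.2050 = 10601.7601 W

10601.7601 W


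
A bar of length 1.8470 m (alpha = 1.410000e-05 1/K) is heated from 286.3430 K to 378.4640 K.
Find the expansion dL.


dT = 92.1210 K
dL = 1.410000e-05 * 1.8470 * 92.1210 = 0.002399 m
L_final = 1.849399 m

dL = 0.002399 m


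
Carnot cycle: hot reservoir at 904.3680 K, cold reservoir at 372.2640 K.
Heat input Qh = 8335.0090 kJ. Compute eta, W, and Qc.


eta = 1 - 372.2640/904.3680 = 0.5884
W = 0.5884 * 8335.0090 = 4904.0785 kJ
Qc = 8335.0090 - 4904.0785 = 3430.9305 kJ

eta = 58.8371%, W = 4904.0785 kJ, Qc = 3430.9305 kJ


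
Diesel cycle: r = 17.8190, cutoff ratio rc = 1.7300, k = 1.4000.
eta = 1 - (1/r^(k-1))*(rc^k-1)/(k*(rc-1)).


r^(k-1) = 3.1649
rc^k = 2.1541
eta = 0.6432 = 64.3190%

64.3190%


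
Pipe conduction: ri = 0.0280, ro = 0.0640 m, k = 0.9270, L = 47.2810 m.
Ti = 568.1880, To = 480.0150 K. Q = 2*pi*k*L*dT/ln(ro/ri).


dT = 88.1730 K
ln(ro/ri) = 0.8267
Q = 2*pi*0.9270*47.2810*88.1730 / 0.8267 = 29372.7894 W

29372.7894 W


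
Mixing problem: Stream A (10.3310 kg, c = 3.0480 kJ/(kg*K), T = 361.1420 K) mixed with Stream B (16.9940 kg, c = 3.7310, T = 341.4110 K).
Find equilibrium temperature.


num = 33018.9927
den = 94.8935
Tf = 347.9584 K

347.9584 K


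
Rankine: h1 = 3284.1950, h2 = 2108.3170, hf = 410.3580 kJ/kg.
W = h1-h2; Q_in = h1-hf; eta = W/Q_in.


W = 1175.8780 kJ/kg
Q_in = 2873.8370 kJ/kg
eta = 0.4092 = 40.9167%

eta = 40.9167%


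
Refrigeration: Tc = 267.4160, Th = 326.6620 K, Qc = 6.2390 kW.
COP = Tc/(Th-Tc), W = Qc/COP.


COP = 267.4160 / 59.2460 = 4.5137
W = 6.2390 / 4.5137 = 1.3823 kW

COP = 4.5137, W = 1.3823 kW


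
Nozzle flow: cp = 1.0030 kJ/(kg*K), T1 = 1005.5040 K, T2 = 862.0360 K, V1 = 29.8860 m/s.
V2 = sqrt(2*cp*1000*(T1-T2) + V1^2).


dT = 143.4680 K
2*cp*1000*dT = 287796.8080
V1^2 = 893.1730
V2 = sqrt(288689.9810) = 537.2988 m/s

537.2988 m/s


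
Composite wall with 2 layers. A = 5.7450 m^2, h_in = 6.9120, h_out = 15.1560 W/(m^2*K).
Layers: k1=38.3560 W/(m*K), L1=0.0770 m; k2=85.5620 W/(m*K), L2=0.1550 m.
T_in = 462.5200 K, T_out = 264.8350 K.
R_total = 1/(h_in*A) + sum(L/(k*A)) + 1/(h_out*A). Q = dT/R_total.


R_conv_in = 1/(6.9120*5.7450) = 0.0252
R_1 = 0.0770/(38.3560*5.7450) = 0.0003
R_2 = 0.1550/(85.5620*5.7450) = 0.0003
R_conv_out = 1/(15.1560*5.7450) = 0.0115
R_total = 0.0373 K/W
Q = 197.6850 / 0.0373 = 5295.2461 W

R_total = 0.0373 K/W, Q = 5295.2461 W


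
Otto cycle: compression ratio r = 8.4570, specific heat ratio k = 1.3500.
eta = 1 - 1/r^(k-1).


r^(k-1) = 2.1112
eta = 1 - 1/2.1112 = 0.5263 = 52.6332%

52.6332%


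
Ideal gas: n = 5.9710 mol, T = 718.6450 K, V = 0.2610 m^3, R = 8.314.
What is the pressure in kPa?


P = nRT/V = 5.9710 * 8.314 * 718.6450 / 0.2610
= 35675.6176 / 0.2610 = 136688.1899 Pa = 136.6882 kPa

136.6882 kPa


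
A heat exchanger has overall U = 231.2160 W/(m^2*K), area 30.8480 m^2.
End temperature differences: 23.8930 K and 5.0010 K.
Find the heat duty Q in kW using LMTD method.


LMTD = 12.0797 K
Q = 231.2160 * 30.8480 * 12.0797 = 86158.9950 W = 86.1590 kW

86.1590 kW


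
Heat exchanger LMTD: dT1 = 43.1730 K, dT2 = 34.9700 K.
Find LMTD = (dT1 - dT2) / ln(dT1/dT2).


dT1/dT2 = 1.2346
ln(dT1/dT2) = 0.2107
LMTD = 8.2030 / 0.2107 = 38.9276 K

38.9276 K


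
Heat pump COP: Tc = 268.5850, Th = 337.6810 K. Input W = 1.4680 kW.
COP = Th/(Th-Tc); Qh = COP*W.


COP = 337.6810 / 69.0960 = 4.8871
Qh = 4.8871 * 1.4680 = 7.1743 kW

COP = 4.8871, Qh = 7.1743 kW


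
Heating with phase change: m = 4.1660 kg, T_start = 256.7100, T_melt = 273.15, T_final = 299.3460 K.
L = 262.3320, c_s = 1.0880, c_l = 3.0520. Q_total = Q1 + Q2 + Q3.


Q1 (sensible, solid) = 4.1660 * 1.0880 * 16.4400 = 74.5161 kJ
Q2 (latent) = 4.1660 * 262.3320 = 1092.8751 kJ
Q3 (sensible, liquid) = 4.1660 * 3.0520 * 26.1960 = 333.0725 kJ
Q_total = 1500.4637 kJ

1500.4637 kJ


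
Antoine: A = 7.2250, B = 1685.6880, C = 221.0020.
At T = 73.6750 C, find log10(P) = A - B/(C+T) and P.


C+T = 294.6770
B/(C+T) = 5.7205
log10(P) = 7.2250 - 5.7205 = 1.5045
P = 10^1.5045 = 31.9551 mmHg

31.9551 mmHg


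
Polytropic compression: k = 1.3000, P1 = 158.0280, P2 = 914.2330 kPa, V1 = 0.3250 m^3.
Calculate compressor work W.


(k-1)/k = 0.2308
(P2/P1)^exp = 1.4994
W = 4.3333 * 158.0280 * 0.3250 * (1.4994 - 1) = 111.1469 kJ

111.1469 kJ


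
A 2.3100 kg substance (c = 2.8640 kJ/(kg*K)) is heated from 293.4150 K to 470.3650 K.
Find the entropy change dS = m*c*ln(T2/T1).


T2/T1 = 1.6031
ln(T2/T1) = 0.4719
dS = 2.3100 * 2.8640 * 0.4719 = 3.1222 kJ/K

3.1222 kJ/K


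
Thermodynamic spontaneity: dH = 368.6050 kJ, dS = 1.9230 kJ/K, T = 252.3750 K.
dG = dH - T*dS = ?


T*dS = 252.3750 * 1.9230 = 485.3171 kJ
dG = 368.6050 - 485.3171 = -116.7121 kJ (spontaneous)

dG = -116.7121 kJ, spontaneous


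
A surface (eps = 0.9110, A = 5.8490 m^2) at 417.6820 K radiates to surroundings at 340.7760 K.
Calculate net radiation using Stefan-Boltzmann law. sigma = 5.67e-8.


T^4 = 3.0436e+10
Tsurr^4 = 1.3486e+10
Q = 0.9110 * 5.67e-8 * 5.8490 * 1.6950e+10 = 5120.9473 W

5120.9473 W


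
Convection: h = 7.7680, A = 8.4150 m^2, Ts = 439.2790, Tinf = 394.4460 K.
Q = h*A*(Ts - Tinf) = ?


dT = 44.8330 K
Q = 7.7680 * 8.4150 * 44.8330 = 2930.6310 W

2930.6310 W


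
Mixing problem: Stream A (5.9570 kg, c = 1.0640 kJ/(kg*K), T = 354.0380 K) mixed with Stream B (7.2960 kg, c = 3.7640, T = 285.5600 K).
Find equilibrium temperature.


num = 10086.0705
den = 33.8004
Tf = 298.4010 K

298.4010 K


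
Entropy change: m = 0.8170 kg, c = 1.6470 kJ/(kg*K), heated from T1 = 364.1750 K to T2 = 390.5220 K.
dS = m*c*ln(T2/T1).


T2/T1 = 1.0723
ln(T2/T1) = 0.0698
dS = 0.8170 * 1.6470 * 0.0698 = 0.0940 kJ/K

0.0940 kJ/K


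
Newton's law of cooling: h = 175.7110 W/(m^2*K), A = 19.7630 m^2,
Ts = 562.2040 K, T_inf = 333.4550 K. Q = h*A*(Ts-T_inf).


dT = 228.7490 K
Q = 175.7110 * 19.7630 * 228.7490 = 794348.4002 W

794348.4002 W


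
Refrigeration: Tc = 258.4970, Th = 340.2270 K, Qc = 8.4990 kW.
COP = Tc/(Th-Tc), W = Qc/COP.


COP = 258.4970 / 81.7300 = 3.1628
W = 8.4990 / 3.1628 = 2.6872 kW

COP = 3.1628, W = 2.6872 kW


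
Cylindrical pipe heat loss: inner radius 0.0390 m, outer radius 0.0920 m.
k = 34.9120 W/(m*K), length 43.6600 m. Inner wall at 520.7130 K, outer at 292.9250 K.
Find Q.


dT = 227.7880 K
ln(ro/ri) = 0.8582
Q = 2*pi*34.9120*43.6600*227.7880 / 0.8582 = 2541950.1633 W

2541950.1633 W


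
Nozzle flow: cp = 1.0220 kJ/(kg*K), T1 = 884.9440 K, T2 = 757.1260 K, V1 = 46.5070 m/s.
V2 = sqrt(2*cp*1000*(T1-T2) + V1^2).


dT = 127.8180 K
2*cp*1000*dT = 261259.9920
V1^2 = 2162.9010
V2 = sqrt(263422.8930) = 513.2474 m/s

513.2474 m/s


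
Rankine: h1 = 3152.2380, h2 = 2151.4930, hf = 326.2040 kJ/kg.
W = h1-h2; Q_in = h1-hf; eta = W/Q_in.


W = 1000.7450 kJ/kg
Q_in = 2826.0340 kJ/kg
eta = 0.3541 = 35.4116%

eta = 35.4116%


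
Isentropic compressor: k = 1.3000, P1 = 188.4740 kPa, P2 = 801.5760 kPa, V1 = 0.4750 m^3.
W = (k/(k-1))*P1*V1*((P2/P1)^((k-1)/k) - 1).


(k-1)/k = 0.2308
(P2/P1)^exp = 1.3966
W = 4.3333 * 188.4740 * 0.4750 * (1.3966 - 1) = 153.8717 kJ

153.8717 kJ


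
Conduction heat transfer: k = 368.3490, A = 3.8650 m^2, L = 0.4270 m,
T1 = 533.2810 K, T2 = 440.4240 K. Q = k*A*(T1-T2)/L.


dT = 92.8570 K
Q = 368.3490 * 3.8650 * 92.8570 / 0.4270 = 309596.3036 W

309596.3036 W


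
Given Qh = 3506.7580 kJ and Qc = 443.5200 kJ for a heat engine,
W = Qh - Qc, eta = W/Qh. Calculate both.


W = 3506.7580 - 443.5200 = 3063.2380 kJ
eta = 3063.2380 / 3506.7580 = 0.8735 = 87.3524%

W = 3063.2380 kJ, eta = 87.3524%


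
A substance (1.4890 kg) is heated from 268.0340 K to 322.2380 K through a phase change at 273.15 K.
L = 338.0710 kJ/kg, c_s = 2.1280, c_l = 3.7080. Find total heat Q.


Q1 (sensible, solid) = 1.4890 * 2.1280 * 5.1160 = 16.2105 kJ
Q2 (latent) = 1.4890 * 338.0710 = 503.3877 kJ
Q3 (sensible, liquid) = 1.4890 * 3.7080 * 49.0880 = 271.0253 kJ
Q_total = 790.6235 kJ

790.6235 kJ


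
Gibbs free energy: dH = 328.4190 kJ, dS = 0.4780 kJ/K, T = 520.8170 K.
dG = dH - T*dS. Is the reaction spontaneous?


T*dS = 520.8170 * 0.4780 = 248.9505 kJ
dG = 328.4190 - 248.9505 = 79.4685 kJ (non-spontaneous)

dG = 79.4685 kJ, non-spontaneous


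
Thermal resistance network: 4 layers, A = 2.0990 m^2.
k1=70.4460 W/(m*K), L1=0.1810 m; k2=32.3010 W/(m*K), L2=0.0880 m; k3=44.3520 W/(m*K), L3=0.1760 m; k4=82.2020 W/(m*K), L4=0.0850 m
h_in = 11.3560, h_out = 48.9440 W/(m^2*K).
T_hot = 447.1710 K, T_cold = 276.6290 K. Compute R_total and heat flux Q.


R_conv_in = 1/(11.3560*2.0990) = 0.0420
R_1 = 0.1810/(70.4460*2.0990) = 0.0012
R_2 = 0.0880/(32.3010*2.0990) = 0.0013
R_3 = 0.1760/(44.3520*2.0990) = 0.0019
R_4 = 0.0850/(82.2020*2.0990) = 0.0005
R_conv_out = 1/(48.9440*2.0990) = 0.0097
R_total = 0.0566 K/W
Q = 170.5420 / 0.0566 = 3013.5332 W

R_total = 0.0566 K/W, Q = 3013.5332 W


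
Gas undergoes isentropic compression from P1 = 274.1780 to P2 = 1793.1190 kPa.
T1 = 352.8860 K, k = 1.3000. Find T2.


(k-1)/k = 0.2308
(P2/P1)^exp = 1.5424
T2 = 352.8860 * 1.5424 = 544.3076 K

544.3076 K


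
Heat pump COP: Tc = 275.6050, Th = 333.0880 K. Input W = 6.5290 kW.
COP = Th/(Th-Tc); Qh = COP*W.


COP = 333.0880 / 57.4830 = 5.7945
Qh = 5.7945 * 6.5290 = 37.8326 kW

COP = 5.7945, Qh = 37.8326 kW


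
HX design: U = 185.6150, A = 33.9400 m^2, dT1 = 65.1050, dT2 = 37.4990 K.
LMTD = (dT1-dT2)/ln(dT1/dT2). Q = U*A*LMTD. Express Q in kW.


LMTD = 50.0392 K
Q = 185.6150 * 33.9400 * 50.0392 = 315235.8300 W = 315.2358 kW

315.2358 kW


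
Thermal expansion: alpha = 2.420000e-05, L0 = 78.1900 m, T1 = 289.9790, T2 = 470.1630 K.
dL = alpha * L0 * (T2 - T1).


dT = 180.1840 K
dL = 2.420000e-05 * 78.1900 * 180.1840 = 0.340944 m
L_final = 78.530944 m

dL = 0.340944 m


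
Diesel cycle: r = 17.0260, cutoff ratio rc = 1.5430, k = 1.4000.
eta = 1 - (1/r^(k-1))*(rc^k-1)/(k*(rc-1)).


r^(k-1) = 3.1077
rc^k = 1.8353
eta = 0.6464 = 64.6425%

64.6425%


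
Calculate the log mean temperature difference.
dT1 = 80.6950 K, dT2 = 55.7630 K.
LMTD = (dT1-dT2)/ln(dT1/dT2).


dT1/dT2 = 1.4471
ln(dT1/dT2) = 0.3696
LMTD = 24.9320 / 0.3696 = 67.4629 K

67.4629 K


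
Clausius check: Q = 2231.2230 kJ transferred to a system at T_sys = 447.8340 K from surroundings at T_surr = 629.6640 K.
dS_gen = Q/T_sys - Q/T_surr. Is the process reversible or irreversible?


dS_sys = 2231.2230/447.8340 = 4.9823 kJ/K
dS_surr = -2231.2230/629.6640 = -3.5435 kJ/K
dS_gen = 4.9823 - 3.5435 = 1.4387 kJ/K (irreversible)

dS_gen = 1.4387 kJ/K, irreversible


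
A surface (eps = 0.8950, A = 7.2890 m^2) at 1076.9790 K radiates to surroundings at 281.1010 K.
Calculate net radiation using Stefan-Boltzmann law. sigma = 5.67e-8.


T^4 = 1.3453e+12
Tsurr^4 = 6.2438e+09
Q = 0.8950 * 5.67e-8 * 7.2890 * 1.3391e+12 = 495316.3800 W

495316.3800 W


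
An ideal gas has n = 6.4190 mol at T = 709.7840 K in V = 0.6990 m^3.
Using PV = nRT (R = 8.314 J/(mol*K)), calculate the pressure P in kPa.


P = nRT/V = 6.4190 * 8.314 * 709.7840 / 0.6990
= 37879.4445 / 0.6990 = 54190.9077 Pa = 54.1909 kPa

54.1909 kPa


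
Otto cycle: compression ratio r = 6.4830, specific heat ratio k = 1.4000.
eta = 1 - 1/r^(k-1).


r^(k-1) = 2.1121
eta = 1 - 1/2.1121 = 0.5265 = 52.6533%

52.6533%


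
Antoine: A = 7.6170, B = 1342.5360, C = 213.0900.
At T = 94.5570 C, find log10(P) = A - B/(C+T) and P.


C+T = 307.6470
B/(C+T) = 4.3639
log10(P) = 7.6170 - 4.3639 = 3.2531
P = 10^3.2531 = 1791.0818 mmHg

1791.0818 mmHg


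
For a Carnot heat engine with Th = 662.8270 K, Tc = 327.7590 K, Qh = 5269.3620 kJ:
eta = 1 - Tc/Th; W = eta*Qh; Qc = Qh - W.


eta = 1 - 327.7590/662.8270 = 0.5055
W = 0.5055 * 5269.3620 = 2663.7337 kJ
Qc = 5269.3620 - 2663.7337 = 2605.6283 kJ

eta = 50.5514%, W = 2663.7337 kJ, Qc = 2605.6283 kJ


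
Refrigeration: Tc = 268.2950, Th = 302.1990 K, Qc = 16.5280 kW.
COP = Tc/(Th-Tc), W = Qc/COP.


COP = 268.2950 / 33.9040 = 7.9134
W = 16.5280 / 7.9134 = 2.0886 kW

COP = 7.9134, W = 2.0886 kW


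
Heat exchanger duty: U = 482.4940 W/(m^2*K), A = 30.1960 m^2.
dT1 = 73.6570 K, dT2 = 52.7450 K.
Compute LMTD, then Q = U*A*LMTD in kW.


LMTD = 62.6201 K
Q = 482.4940 * 30.1960 * 62.6201 = 912336.8030 W = 912.3368 kW

912.3368 kW


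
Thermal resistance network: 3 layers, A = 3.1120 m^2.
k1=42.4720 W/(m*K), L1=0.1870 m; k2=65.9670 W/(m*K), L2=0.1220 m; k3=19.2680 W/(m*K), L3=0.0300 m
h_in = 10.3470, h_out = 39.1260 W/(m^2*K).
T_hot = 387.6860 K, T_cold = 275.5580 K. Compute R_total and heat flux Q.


R_conv_in = 1/(10.3470*3.1120) = 0.0311
R_1 = 0.1870/(42.4720*3.1120) = 0.0014
R_2 = 0.1220/(65.9670*3.1120) = 0.0006
R_3 = 0.0300/(19.2680*3.1120) = 0.0005
R_conv_out = 1/(39.1260*3.1120) = 0.0082
R_total = 0.0418 K/W
Q = 112.1280 / 0.0418 = 2683.8803 W

R_total = 0.0418 K/W, Q = 2683.8803 W


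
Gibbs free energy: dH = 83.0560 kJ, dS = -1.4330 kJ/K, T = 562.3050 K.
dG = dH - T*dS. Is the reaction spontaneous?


T*dS = 562.3050 * -1.4330 = -805.7831 kJ
dG = 83.0560 + 805.7831 = 888.8391 kJ (non-spontaneous)

dG = 888.8391 kJ, non-spontaneous


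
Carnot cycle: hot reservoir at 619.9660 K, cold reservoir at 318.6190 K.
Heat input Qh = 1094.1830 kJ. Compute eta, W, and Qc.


eta = 1 - 318.6190/619.9660 = 0.4861
W = 0.4861 * 1094.1830 = 531.8498 kJ
Qc = 1094.1830 - 531.8498 = 562.3332 kJ

eta = 48.6070%, W = 531.8498 kJ, Qc = 562.3332 kJ


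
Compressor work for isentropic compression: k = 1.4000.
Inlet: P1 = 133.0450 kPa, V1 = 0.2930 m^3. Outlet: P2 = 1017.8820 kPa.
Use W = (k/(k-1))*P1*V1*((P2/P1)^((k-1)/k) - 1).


(k-1)/k = 0.2857
(P2/P1)^exp = 1.7885
W = 3.5000 * 133.0450 * 0.2930 * (1.7885 - 1) = 107.5791 kJ

107.5791 kJ


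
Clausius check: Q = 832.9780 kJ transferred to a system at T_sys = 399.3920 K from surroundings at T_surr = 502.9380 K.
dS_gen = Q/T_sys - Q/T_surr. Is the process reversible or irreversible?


dS_sys = 832.9780/399.3920 = 2.0856 kJ/K
dS_surr = -832.9780/502.9380 = -1.6562 kJ/K
dS_gen = 2.0856 - 1.6562 = 0.4294 kJ/K (irreversible)

dS_gen = 0.4294 kJ/K, irreversible


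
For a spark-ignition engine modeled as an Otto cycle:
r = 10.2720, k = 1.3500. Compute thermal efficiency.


r^(k-1) = 2.2598
eta = 1 - 1/2.2598 = 0.5575 = 55.7492%

55.7492%


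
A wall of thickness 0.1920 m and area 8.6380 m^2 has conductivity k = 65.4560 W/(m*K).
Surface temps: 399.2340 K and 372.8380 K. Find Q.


dT = 26.3960 K
Q = 65.4560 * 8.6380 * 26.3960 / 0.1920 = 77731.9482 W

77731.9482 W


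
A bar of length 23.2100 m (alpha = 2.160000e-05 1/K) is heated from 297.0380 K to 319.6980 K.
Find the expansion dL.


dT = 22.6600 K
dL = 2.160000e-05 * 23.2100 * 22.6600 = 0.011360 m
L_final = 23.221360 m

dL = 0.011360 m


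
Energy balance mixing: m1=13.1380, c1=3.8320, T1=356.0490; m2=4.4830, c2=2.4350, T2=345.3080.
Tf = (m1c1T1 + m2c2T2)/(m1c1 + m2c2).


num = 21694.6398
den = 61.2609
Tf = 354.1351 K

354.1351 K


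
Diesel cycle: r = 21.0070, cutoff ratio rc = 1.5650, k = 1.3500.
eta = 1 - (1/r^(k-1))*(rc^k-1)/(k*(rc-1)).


r^(k-1) = 2.9029
rc^k = 1.8306
eta = 0.6249 = 62.4868%

62.4868%


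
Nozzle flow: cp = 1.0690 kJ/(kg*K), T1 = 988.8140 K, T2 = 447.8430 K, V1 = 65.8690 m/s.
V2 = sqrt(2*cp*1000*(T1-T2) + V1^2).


dT = 540.9710 K
2*cp*1000*dT = 1156595.9980
V1^2 = 4338.7252
V2 = sqrt(1160934.7232) = 1077.4668 m/s

1077.4668 m/s


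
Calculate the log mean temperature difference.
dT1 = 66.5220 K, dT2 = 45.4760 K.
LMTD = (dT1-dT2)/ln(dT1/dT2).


dT1/dT2 = 1.4628
ln(dT1/dT2) = 0.3803
LMTD = 21.0460 / 0.3803 = 55.3335 K

55.3335 K


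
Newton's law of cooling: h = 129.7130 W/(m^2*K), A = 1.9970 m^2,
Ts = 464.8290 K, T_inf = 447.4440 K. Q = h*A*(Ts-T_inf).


dT = 17.3850 K
Q = 129.7130 * 1.9970 * 17.3850 = 4503.3558 W

4503.3558 W


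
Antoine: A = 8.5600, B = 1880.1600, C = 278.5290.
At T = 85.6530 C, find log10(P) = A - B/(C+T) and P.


C+T = 364.1820
B/(C+T) = 5.1627
log10(P) = 8.5600 - 5.1627 = 3.3973
P = 10^3.3973 = 2496.3566 mmHg

2496.3566 mmHg


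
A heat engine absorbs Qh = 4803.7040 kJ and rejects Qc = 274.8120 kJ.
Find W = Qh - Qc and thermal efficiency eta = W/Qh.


W = 4803.7040 - 274.8120 = 4528.8920 kJ
eta = 4528.8920 / 4803.7040 = 0.9428 = 94.2792%

W = 4528.8920 kJ, eta = 94.2792%


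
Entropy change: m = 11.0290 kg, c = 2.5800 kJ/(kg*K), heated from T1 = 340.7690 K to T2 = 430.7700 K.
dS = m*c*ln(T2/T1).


T2/T1 = 1.2641
ln(T2/T1) = 0.2344
dS = 11.0290 * 2.5800 * 0.2344 = 6.6689 kJ/K

6.6689 kJ/K


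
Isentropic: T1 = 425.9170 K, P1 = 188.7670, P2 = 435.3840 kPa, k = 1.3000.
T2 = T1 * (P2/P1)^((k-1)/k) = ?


(k-1)/k = 0.2308
(P2/P1)^exp = 1.2127
T2 = 425.9170 * 1.2127 = 516.5137 K

516.5137 K


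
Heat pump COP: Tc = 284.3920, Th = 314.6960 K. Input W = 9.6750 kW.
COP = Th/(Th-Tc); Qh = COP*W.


COP = 314.6960 / 30.3040 = 10.3846
Qh = 10.3846 * 9.6750 = 100.4714 kW

COP = 10.3846, Qh = 100.4714 kW


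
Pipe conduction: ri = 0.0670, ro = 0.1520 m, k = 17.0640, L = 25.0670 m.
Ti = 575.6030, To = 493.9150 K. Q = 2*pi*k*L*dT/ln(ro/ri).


dT = 81.6880 K
ln(ro/ri) = 0.8192
Q = 2*pi*17.0640*25.0670*81.6880 / 0.8192 = 268001.8583 W

268001.8583 W


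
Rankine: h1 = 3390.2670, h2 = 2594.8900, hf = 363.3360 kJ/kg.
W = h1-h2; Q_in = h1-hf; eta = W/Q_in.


W = 795.3770 kJ/kg
Q_in = 3026.9310 kJ/kg
eta = 0.2628 = 26.2767%

eta = 26.2767%


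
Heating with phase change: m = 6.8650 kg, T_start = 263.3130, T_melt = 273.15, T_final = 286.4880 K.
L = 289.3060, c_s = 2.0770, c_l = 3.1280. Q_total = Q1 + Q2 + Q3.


Q1 (sensible, solid) = 6.8650 * 2.0770 * 9.8370 = 140.2619 kJ
Q2 (latent) = 6.8650 * 289.3060 = 1986.0857 kJ
Q3 (sensible, liquid) = 6.8650 * 3.1280 * 13.3380 = 286.4165 kJ
Q_total = 2412.7641 kJ

2412.7641 kJ


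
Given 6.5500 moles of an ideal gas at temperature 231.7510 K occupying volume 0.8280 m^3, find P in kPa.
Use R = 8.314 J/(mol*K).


P = nRT/V = 6.5500 * 8.314 * 231.7510 / 0.8280
= 12620.3947 / 0.8280 = 15242.0226 Pa = 15.2420 kPa

15.2420 kPa


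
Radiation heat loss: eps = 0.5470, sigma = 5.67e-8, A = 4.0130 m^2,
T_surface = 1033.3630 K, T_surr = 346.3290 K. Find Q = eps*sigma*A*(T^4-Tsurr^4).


T^4 = 1.1403e+12
Tsurr^4 = 1.4387e+10
Q = 0.5470 * 5.67e-8 * 4.0130 * 1.1259e+12 = 140131.8893 W

140131.8893 W


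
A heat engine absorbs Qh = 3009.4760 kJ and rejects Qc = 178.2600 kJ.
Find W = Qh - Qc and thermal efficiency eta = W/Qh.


W = 3009.4760 - 178.2600 = 2831.2160 kJ
eta = 2831.2160 / 3009.4760 = 0.9408 = 94.0767%

W = 2831.2160 kJ, eta = 94.0767%


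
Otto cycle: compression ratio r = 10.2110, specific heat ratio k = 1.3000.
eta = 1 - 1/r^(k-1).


r^(k-1) = 2.0078
eta = 1 - 1/2.0078 = 0.5019 = 50.1942%

50.1942%


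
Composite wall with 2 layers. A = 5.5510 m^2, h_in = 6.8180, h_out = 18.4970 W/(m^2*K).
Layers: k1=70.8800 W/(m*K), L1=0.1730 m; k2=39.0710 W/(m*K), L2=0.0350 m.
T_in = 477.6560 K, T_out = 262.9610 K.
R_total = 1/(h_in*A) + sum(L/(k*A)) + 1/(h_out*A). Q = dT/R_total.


R_conv_in = 1/(6.8180*5.5510) = 0.0264
R_1 = 0.1730/(70.8800*5.5510) = 0.0004
R_2 = 0.0350/(39.0710*5.5510) = 0.0002
R_conv_out = 1/(18.4970*5.5510) = 0.0097
R_total = 0.0368 K/W
Q = 214.6950 / 0.0368 = 5840.0169 W

R_total = 0.0368 K/W, Q = 5840.0169 W


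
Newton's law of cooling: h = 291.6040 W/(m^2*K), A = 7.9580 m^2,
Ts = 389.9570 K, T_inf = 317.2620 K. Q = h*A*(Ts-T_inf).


dT = 72.6950 K
Q = 291.6040 * 7.9580 * 72.6950 = 168694.8998 W

168694.8998 W


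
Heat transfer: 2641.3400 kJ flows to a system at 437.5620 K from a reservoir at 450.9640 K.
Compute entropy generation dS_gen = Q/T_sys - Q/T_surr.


dS_sys = 2641.3400/437.5620 = 6.0365 kJ/K
dS_surr = -2641.3400/450.9640 = -5.8571 kJ/K
dS_gen = 6.0365 - 5.8571 = 0.1794 kJ/K (irreversible)

dS_gen = 0.1794 kJ/K, irreversible


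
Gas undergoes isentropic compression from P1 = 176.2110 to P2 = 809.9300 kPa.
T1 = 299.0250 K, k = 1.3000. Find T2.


(k-1)/k = 0.2308
(P2/P1)^exp = 1.4219
T2 = 299.0250 * 1.4219 = 425.1796 K

425.1796 K


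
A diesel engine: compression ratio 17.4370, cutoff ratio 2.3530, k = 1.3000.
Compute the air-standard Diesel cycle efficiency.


r^(k-1) = 2.3574
rc^k = 3.0416
eta = 0.5076 = 50.7623%

50.7623%


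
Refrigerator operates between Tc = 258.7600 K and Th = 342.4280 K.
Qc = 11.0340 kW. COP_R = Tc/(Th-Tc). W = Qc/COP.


COP = 258.7600 / 83.6680 = 3.0927
W = 11.0340 / 3.0927 = 3.5678 kW

COP = 3.0927, W = 3.5678 kW


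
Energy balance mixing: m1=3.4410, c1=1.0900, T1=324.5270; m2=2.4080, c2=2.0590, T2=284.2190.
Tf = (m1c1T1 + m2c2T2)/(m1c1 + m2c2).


num = 2626.3784
den = 8.7088
Tf = 301.5789 K

301.5789 K


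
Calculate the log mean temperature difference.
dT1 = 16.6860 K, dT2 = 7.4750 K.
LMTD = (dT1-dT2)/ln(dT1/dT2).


dT1/dT2 = 2.2322
ln(dT1/dT2) = 0.8030
LMTD = 9.2110 / 0.8030 = 11.4707 K

11.4707 K


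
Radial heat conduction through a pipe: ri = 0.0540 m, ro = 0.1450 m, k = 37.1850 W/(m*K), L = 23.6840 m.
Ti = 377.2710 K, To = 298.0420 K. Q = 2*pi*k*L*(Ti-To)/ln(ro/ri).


dT = 79.2290 K
ln(ro/ri) = 0.9877
Q = 2*pi*37.1850*23.6840*79.2290 / 0.9877 = 443853.8348 W

443853.8348 W


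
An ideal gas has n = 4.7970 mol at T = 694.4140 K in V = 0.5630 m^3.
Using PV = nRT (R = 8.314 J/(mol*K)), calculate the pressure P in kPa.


P = nRT/V = 4.7970 * 8.314 * 694.4140 / 0.5630
= 27694.7983 / 0.5630 = 49191.4712 Pa = 49.1915 kPa

49.1915 kPa


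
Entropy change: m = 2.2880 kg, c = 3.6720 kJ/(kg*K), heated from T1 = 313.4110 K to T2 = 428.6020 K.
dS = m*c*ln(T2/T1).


T2/T1 = 1.3675
ln(T2/T1) = 0.3130
dS = 2.2880 * 3.6720 * 0.3130 = 2.6298 kJ/K

2.6298 kJ/K


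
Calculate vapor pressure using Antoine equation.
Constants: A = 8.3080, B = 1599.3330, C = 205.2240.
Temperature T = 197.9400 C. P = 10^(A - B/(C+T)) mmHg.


C+T = 403.1640
B/(C+T) = 3.9670
log10(P) = 8.3080 - 3.9670 = 4.3410
P = 10^4.3410 = 21930.3774 mmHg

21930.3774 mmHg


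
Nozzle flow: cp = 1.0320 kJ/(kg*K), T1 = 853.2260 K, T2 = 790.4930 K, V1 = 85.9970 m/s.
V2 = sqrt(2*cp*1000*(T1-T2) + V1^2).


dT = 62.7330 K
2*cp*1000*dT = 129480.9120
V1^2 = 7395.4840
V2 = sqrt(136876.3960) = 369.9681 m/s

369.9681 m/s


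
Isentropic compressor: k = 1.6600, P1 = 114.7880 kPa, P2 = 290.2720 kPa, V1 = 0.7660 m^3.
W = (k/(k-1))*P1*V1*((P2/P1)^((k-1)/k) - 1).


(k-1)/k = 0.3976
(P2/P1)^exp = 1.4461
W = 2.5152 * 114.7880 * 0.7660 * (1.4461 - 1) = 98.6514 kJ

98.6514 kJ


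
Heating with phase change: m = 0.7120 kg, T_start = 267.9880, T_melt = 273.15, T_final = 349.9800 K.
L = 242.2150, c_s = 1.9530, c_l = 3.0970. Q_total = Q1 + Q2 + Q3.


Q1 (sensible, solid) = 0.7120 * 1.9530 * 5.1620 = 7.1779 kJ
Q2 (latent) = 0.7120 * 242.2150 = 172.4571 kJ
Q3 (sensible, liquid) = 0.7120 * 3.0970 * 76.8300 = 169.4151 kJ
Q_total = 349.0501 kJ

349.0501 kJ


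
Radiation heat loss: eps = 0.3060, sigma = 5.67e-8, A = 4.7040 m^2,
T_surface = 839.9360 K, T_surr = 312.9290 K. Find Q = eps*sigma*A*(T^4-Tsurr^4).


T^4 = 4.9772e+11
Tsurr^4 = 9.5892e+09
Q = 0.3060 * 5.67e-8 * 4.7040 * 4.8813e+11 = 39838.9311 W

39838.9311 W


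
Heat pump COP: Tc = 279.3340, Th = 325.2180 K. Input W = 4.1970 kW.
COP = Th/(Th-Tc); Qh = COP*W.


COP = 325.2180 / 45.8840 = 7.0878
Qh = 7.0878 * 4.1970 = 29.7476 kW

COP = 7.0878, Qh = 29.7476 kW


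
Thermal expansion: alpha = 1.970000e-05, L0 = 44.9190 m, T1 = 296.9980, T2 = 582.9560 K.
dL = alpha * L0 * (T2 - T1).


dT = 285.9580 K
dL = 1.970000e-05 * 44.9190 * 285.9580 = 0.253045 m
L_final = 45.172045 m

dL = 0.253045 m


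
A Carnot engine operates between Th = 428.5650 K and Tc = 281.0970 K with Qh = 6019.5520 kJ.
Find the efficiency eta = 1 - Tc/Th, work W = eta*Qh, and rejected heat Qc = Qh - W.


eta = 1 - 281.0970/428.5650 = 0.3441
W = 0.3441 * 6019.5520 = 2071.3108 kJ
Qc = 6019.5520 - 2071.3108 = 3948.2412 kJ

eta = 34.4097%, W = 2071.3108 kJ, Qc = 3948.2412 kJ


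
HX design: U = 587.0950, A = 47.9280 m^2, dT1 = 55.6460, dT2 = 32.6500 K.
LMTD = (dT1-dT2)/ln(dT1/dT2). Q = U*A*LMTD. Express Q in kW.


LMTD = 43.1311 K
Q = 587.0950 * 47.9280 * 43.1311 = 1213634.9590 W = 1213.6350 kW

1213.6350 kW


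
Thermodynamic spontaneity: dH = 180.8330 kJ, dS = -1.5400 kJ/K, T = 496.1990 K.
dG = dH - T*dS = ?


T*dS = 496.1990 * -1.5400 = -764.1465 kJ
dG = 180.8330 + 764.1465 = 944.9795 kJ (non-spontaneous)

dG = 944.9795 kJ, non-spontaneous


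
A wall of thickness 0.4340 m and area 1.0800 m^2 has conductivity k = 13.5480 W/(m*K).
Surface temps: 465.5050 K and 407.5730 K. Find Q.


dT = 57.9320 K
Q = 13.5480 * 1.0800 * 57.9320 / 0.4340 = 1953.1146 W

1953.1146 W


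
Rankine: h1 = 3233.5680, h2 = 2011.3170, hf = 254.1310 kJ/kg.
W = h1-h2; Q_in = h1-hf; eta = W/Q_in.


W = 1222.2510 kJ/kg
Q_in = 2979.4370 kJ/kg
eta = 0.4102 = 41.0229%

eta = 41.0229%


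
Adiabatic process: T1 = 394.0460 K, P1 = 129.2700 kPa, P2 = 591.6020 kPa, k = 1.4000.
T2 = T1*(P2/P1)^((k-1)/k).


(k-1)/k = 0.2857
(P2/P1)^exp = 1.5443
T2 = 394.0460 * 1.5443 = 608.5136 K

608.5136 K


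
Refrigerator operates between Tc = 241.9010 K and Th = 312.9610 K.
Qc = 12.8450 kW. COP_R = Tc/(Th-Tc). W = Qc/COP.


COP = 241.9010 / 71.0600 = 3.4042
W = 12.8450 / 3.4042 = 3.7733 kW

COP = 3.4042, W = 3.7733 kW


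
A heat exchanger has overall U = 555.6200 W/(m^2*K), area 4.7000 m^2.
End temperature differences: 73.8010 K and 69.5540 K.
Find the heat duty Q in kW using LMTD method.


LMTD = 71.6565 K
Q = 555.6200 * 4.7000 * 71.6565 = 187124.8526 W = 187.1249 kW

187.1249 kW


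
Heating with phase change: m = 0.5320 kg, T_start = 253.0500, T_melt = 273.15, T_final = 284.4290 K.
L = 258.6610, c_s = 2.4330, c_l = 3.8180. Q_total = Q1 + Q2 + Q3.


Q1 (sensible, solid) = 0.5320 * 2.4330 * 20.1000 = 26.0166 kJ
Q2 (latent) = 0.5320 * 258.6610 = 137.6077 kJ
Q3 (sensible, liquid) = 0.5320 * 3.8180 * 11.2790 = 22.9096 kJ
Q_total = 186.5338 kJ

186.5338 kJ


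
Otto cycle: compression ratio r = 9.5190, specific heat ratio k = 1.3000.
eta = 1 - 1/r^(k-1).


r^(k-1) = 1.9660
eta = 1 - 1/1.9660 = 0.4913 = 49.1346%

49.1346%


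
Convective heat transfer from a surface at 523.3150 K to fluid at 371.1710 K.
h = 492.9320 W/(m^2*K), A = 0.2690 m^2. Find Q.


dT = 152.1440 K
Q = 492.9320 * 0.2690 * 152.1440 = 20174.0978 W

20174.0978 W


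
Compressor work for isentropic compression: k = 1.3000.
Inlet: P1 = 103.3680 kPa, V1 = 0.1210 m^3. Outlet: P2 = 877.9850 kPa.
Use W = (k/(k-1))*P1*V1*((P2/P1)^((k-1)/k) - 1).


(k-1)/k = 0.2308
(P2/P1)^exp = 1.6384
W = 4.3333 * 103.3680 * 0.1210 * (1.6384 - 1) = 34.5984 kJ

34.5984 kJ


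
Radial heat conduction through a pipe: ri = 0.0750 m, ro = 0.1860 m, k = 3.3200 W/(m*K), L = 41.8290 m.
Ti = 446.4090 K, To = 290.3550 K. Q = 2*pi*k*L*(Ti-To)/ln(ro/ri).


dT = 156.0540 K
ln(ro/ri) = 0.9083
Q = 2*pi*3.3200*41.8290*156.0540 / 0.9083 = 149920.4370 W

149920.4370 W


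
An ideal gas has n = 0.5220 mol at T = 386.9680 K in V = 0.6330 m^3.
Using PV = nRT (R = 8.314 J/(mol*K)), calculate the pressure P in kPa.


P = nRT/V = 0.5220 * 8.314 * 386.9680 / 0.6330
= 1679.4055 / 0.6330 = 2653.0893 Pa = 2.6531 kPa

2.6531 kPa


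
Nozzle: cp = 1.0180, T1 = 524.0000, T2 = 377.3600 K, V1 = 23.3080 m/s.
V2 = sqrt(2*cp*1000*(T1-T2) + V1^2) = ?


dT = 146.6400 K
2*cp*1000*dT = 298559.0400
V1^2 = 543.2629
V2 = sqrt(299102.3029) = 546.9025 m/s

546.9025 m/s


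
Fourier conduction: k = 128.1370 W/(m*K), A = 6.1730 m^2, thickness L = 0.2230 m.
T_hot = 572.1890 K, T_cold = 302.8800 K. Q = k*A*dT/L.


dT = 269.3090 K
Q = 128.1370 * 6.1730 * 269.3090 / 0.2230 = 955249.5309 W

955249.5309 W


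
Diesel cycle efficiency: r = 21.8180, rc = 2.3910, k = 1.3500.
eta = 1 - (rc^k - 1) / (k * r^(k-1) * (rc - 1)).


r^(k-1) = 2.9416
rc^k = 3.2440
eta = 0.5938 = 59.3763%

59.3763%


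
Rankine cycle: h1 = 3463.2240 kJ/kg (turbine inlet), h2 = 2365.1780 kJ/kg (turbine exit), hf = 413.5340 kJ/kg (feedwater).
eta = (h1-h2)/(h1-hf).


W = 1098.0460 kJ/kg
Q_in = 3049.6900 kJ/kg
eta = 0.3601 = 36.0052%

eta = 36.0052%


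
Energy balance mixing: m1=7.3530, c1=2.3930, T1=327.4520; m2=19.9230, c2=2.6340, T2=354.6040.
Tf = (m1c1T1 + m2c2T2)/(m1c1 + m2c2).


num = 24370.3753
den = 70.0729
Tf = 347.7860 K

347.7860 K


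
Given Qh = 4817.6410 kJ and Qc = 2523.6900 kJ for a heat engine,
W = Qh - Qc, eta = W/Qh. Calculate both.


W = 4817.6410 - 2523.6900 = 2293.9510 kJ
eta = 2293.9510 / 4817.6410 = 0.4762 = 47.6156%

W = 2293.9510 kJ, eta = 47.6156%


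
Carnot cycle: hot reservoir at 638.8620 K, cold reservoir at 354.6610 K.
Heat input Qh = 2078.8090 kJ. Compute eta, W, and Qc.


eta = 1 - 354.6610/638.8620 = 0.4449
W = 0.4449 * 2078.8090 = 924.7687 kJ
Qc = 2078.8090 - 924.7687 = 1154.0403 kJ

eta = 44.4855%, W = 924.7687 kJ, Qc = 1154.0403 kJ


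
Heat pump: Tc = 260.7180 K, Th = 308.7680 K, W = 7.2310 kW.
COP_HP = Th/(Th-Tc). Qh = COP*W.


COP = 308.7680 / 48.0500 = 6.4260
Qh = 6.4260 * 7.2310 = 46.4662 kW

COP = 6.4260, Qh = 46.4662 kW


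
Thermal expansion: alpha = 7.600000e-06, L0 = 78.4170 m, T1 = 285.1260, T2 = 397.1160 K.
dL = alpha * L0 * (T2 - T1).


dT = 111.9900 K
dL = 7.600000e-06 * 78.4170 * 111.9900 = 0.066743 m
L_final = 78.483743 m

dL = 0.066743 m


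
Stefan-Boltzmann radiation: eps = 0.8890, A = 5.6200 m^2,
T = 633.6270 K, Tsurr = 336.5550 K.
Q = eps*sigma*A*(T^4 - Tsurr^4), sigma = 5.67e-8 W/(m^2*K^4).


T^4 = 1.6119e+11
Tsurr^4 = 1.2830e+10
Q = 0.8890 * 5.67e-8 * 5.6200 * 1.4836e+11 = 42027.5898 W

42027.5898 W


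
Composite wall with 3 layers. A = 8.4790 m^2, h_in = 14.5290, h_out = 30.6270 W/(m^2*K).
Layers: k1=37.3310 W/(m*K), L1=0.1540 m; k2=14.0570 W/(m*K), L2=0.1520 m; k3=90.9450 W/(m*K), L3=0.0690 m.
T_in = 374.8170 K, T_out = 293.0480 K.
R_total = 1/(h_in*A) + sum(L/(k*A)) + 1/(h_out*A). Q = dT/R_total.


R_conv_in = 1/(14.5290*8.4790) = 0.0081
R_1 = 0.1540/(37.3310*8.4790) = 0.0005
R_2 = 0.1520/(14.0570*8.4790) = 0.0013
R_3 = 0.0690/(90.9450*8.4790) = 8.9480e-05
R_conv_out = 1/(30.6270*8.4790) = 0.0039
R_total = 0.0138 K/W
Q = 81.7690 / 0.0138 = 5916.9125 W

R_total = 0.0138 K/W, Q = 5916.9125 W
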